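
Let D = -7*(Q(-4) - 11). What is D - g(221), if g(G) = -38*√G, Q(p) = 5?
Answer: 42 + 38*√221 ≈ 606.91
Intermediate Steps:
D = 42 (D = -7*(5 - 11) = -7*(-6) = 42)
D - g(221) = 42 - (-38)*√221 = 42 + 38*√221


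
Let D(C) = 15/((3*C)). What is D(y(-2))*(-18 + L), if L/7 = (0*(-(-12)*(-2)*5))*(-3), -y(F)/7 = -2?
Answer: -45/7 ≈ -6.4286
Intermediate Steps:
y(F) = 14 (y(F) = -7*(-2) = 14)
L = 0 (L = 7*((0*(-(-12)*(-2)*5))*(-3)) = 7*((0*(-4*6*5))*(-3)) = 7*((0*(-24*5))*(-3)) = 7*((0*(-120))*(-3)) = 7*(0*(-3)) = 7*0 = 0)
D(C) = 5/C (D(C) = 15*(1/(3*C)) = 5/C)
D(y(-2))*(-18 + L) = (5/14)*(-18 + 0) = (5*(1/14))*(-18) = (5/14)*(-18) = -45/7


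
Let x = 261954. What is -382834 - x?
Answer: -644788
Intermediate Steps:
-382834 - x = -382834 - 1*261954 = -382834 - 261954 = -644788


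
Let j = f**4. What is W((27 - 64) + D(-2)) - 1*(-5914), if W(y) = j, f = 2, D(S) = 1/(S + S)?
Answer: 5930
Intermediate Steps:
D(S) = 1/(2*S)
j = 16 (j = 2**4 = 16)
W(y) = 16
W((27 - 64) + D(-2)) - 1*(-5914) = 16 - 1*(-5914) = 16 + 5914 = 5930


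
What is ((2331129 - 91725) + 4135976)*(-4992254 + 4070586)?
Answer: -5875983733840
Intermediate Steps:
((2331129 - 91725) + 4135976)*(-4992254 + 4070586) = (2239404 + 4135976)*(-921668) = 6375380*(-921668) = -5875983733840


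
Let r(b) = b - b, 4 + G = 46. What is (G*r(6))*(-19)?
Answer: 0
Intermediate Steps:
G = 42 (G = -4 + 46 = 42)
r(b) = 0
(G*r(6))*(-19) = (42*0)*(-19) = 0*(-19) = 0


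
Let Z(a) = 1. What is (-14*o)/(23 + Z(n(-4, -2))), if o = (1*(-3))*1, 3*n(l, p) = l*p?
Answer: 7/4 ≈ 1.7500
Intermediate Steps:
n(l, p) = l*p/3 (n(l, p) = (l*p)/3 = l*p/3)
o = -3 (o = -3*1 = -3)
(-14*o)/(23 + Z(n(-4, -2))) = (-14*(-3))/(23 + 1) = 42/24 = 42*(1/24) = 7/4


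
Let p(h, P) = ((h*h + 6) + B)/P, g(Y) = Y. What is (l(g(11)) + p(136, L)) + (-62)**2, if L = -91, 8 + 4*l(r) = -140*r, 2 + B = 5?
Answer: 296082/91 ≈ 3253.6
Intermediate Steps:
B = 3 (B = -2 + 5 = 3)
l(r) = -2 - 35*r (l(r) = -2 + (-140*r)/4 = -2 - 35*r)
p(h, P) = (9 + h**2)/P (p(h, P) = ((h*h + 6) + 3)/P = ((h**2 + 6) + 3)/P = ((6 + h**2) + 3)/P = (9 + h**2)/P)
(l(g(11)) + p(136, L)) + (-62)**2 = ((-2 - 35*11) + (9 + 136**2)/(-91)) + (-62)**2 = ((-2 - 385) - (9 + 18496)/91) + 3844 = (-387 - 1/91*18505) + 3844 = (-387 - 18505/91) + 3844 = -53722/91 + 3844 = 296082/91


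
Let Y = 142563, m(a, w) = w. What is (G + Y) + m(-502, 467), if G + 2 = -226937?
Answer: -83909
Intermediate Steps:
G = -226939 (G = -2 - 226937 = -226939)
(G + Y) + m(-502, 467) = (-226939 + 142563) + 467 = -84376 + 467 = -83909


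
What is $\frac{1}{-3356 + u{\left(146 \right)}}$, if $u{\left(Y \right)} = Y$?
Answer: $- \frac{1}{3210} \approx -0.00031153$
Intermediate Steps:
$\frac{1}{-3356 + u{\left(146 \right)}} = \frac{1}{-3356 + 146} = \frac{1}{-3210} = - \frac{1}{3210}$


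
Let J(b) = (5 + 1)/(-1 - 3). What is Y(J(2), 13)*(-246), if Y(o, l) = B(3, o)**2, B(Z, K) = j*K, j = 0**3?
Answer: 0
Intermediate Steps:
j = 0
J(b) = -3/2 (J(b) = 6/(-4) = 6*(-1/4) = -3/2)
B(Z, K) = 0 (B(Z, K) = 0*K = 0)
Y(o, l) = 0 (Y(o, l) = 0**2 = 0)
Y(J(2), 13)*(-246) = 0*(-246) = 0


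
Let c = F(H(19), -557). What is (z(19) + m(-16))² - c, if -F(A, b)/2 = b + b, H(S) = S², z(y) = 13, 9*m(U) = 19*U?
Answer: -145499/81 ≈ -1796.3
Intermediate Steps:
m(U) = 19*U/9 (m(U) = (19*U)/9 = 19*U/9)
F(A, b) = -4*b (F(A, b) = -2*(b + b) = -4*b)
c = 2228 (c = -4*(-557) = 2228)
(z(19) + m(-16))² - c = (13 + (19/9)*(-16))² - 1*2228 = (13 - 304/9)² - 2228 = (-187/9)² - 2228 = 34969/81 - 2228 = -145499/81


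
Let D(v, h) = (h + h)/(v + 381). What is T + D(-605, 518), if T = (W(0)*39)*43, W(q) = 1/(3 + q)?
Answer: 4435/8 ≈ 554.38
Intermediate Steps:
D(v, h) = 2*h/(381 + v) (D(v, h) = (2*h)/(381 + v) = 2*h/(381 + v))
T = 559 (T = (39/(3 + 0))*43 = (39/3)*43 = ((1/3)*39)*43 = 13*43 = 559)
T + D(-605, 518) = 559 + 2*518/(381 - 605) = 559 + 2*518/(-224) = 559 + 2*518*(-1/224) = 559 - 37/8 = 4435/8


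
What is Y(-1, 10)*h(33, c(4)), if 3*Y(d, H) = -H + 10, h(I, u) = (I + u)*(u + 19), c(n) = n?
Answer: 0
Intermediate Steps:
h(I, u) = (19 + u)*(I + u) (h(I, u) = (I + u)*(19 + u) = (19 + u)*(I + u))
Y(d, H) = 10/3 - H/3 (Y(d, H) = (-H + 10)/3 = (10 - H)/3 = 10/3 - H/3)
Y(-1, 10)*h(33, c(4)) = (10/3 - ⅓*10)*(4² + 19*33 + 19*4 + 33*4) = (10/3 - 10/3)*(16 + 627 + 76 + 132) = 0*851 = 0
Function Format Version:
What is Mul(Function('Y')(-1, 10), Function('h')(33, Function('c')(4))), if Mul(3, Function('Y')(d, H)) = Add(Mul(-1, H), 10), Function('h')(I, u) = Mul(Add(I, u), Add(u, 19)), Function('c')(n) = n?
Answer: 0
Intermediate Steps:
Function('h')(I, u) = Mul(Add(19, u), Add(I, u)) (Function('h')(I, u) = Mul(Add(I, u), Add(19, u)) = Mul(Add(19, u), Add(I, u)))
Function('Y')(d, H) = Add(Rational(10, 3), Mul(Rational(-1, 3), H)) (Function('Y')(d, H) = Mul(Rational(1, 3), Add(Mul(-1, H), 10)) = Mul(Rational(1, 3), Add(10, Mul(-1, H))) = Add(Rational(10, 3), Mul(Rational(-1, 3), H)))
Mul(Function('Y')(-1, 10), Function('h')(33, Function('c')(4))) = Mul(Add(Rational(10, 3), Mul(Rational(-1, 3), 10)), Add(Pow(4, 2), Mul(19, 33), Mul(19, 4), Mul(33, 4))) = Mul(Add(Rational(10, 3), Rational(-10, 3)), Add(16, 627, 76, 132)) = Mul(0, 851) = 0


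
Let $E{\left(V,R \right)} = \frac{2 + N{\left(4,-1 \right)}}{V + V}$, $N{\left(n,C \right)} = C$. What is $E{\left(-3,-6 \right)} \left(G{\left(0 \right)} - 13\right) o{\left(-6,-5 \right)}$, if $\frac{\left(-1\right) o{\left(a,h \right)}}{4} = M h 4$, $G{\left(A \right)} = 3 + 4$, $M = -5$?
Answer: $-400$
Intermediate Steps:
$G{\left(A \right)} = 7$
$o{\left(a,h \right)} = 80 h$ ($o{\left(a,h \right)} = - 4 - 5 h 4 = - 4 \left(- 20 h\right) = 80 h$)
$E{\left(V,R \right)} = \frac{1}{2 V}$ ($E{\left(V,R \right)} = \frac{2 - 1}{V + V} = 1 \frac{1}{2 V} = \frac{1}{2 V}$)
$E{\left(-3,-6 \right)} \left(G{\left(0 \right)} - 13\right) o{\left(-6,-5 \right)} = \frac{1}{2 \left(-3\right)} \left(7 - 13\right) 80 \left(-5\right) = \frac{1}{2} \left(- \frac{1}{3}\right) \left(-6\right) \left(-400\right) = \left(- \frac{1}{6}\right) \left(-6\right) \left(-400\right) = 1 \left(-400\right) = -400$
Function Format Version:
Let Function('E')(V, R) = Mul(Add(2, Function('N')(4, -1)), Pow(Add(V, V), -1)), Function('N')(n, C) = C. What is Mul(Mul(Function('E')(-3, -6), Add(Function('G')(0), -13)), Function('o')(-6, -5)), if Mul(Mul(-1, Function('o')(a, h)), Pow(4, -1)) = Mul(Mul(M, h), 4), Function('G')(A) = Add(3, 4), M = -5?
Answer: -400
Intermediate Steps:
Function('G')(A) = 7
Function('o')(a, h) = Mul(80, h) (Function('o')(a, h) = Mul(-4, Mul(Mul(-5, h), 4)) = Mul(-4, Mul(-20, h)) = Mul(80, h))
Function('E')(V, R) = Mul(Rational(1, 2), Pow(V, -1)) (Function('E')(V, R) = Mul(Add(2, -1), Pow(Add(V, V), -1)) = Mul(1, Pow(Mul(2, V), -1)) = Mul(1, Mul(Rational(1, 2), Pow(V, -1))) = Mul(Rational(1, 2), Pow(V, -1)))
Mul(Mul(Function('E')(-3, -6), Add(Function('G')(0), -13)), Function('o')(-6, -5)) = Mul(Mul(Mul(Rational(1, 2), Pow(-3, -1)), Add(7, -13)), Mul(80, -5)) = Mul(Mul(Mul(Rational(1, 2), Rational(-1, 3)), -6), -400) = Mul(Mul(Rational(-1, 6), -6), -400) = Mul(1, -400) = -400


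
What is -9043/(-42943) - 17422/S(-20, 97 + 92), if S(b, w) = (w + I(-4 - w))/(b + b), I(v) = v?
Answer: -7481520417/42943 ≈ -1.7422e+5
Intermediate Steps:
S(b, w) = -2/b (S(b, w) = (w + (-4 - w))/(b + b) = -4*1/(2*b) = -2/b)
-9043/(-42943) - 17422/S(-20, 97 + 92) = -9043/(-42943) - 17422/((-2/(-20))) = -9043*(-1/42943) - 17422/((-2*(-1/20))) = 9043/42943 - 17422/1/10 = 9043/42943 - 17422*10 = 9043/42943 - 174220 = -7481520417/42943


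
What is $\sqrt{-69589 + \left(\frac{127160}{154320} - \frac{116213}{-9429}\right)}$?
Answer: $\frac{i \sqrt{10229908170695281194}}{12125694} \approx 263.77 i$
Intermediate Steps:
$\sqrt{-69589 + \left(\frac{127160}{154320} - \frac{116213}{-9429}\right)} = \sqrt{-69589 + \left(127160 \cdot \frac{1}{154320} - - \frac{116213}{9429}\right)} = \sqrt{-69589 + \left(\frac{3179}{3858} + \frac{116213}{9429}\right)} = \sqrt{-69589 + \frac{159441515}{12125694}} = \sqrt{- \frac{843655478251}{12125694}} = \frac{i \sqrt{10229908170695281194}}{12125694}$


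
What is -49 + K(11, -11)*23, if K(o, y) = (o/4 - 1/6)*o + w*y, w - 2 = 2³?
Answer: -23105/12 ≈ -1925.4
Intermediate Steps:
w = 10 (w = 2 + 2³ = 2 + 8 = 10)
K(o, y) = 10*y + o*(-⅙ + o/4) (K(o, y) = (o/4 - 1/6)*o + 10*y = (o*(¼) - 1*⅙)*o + 10*y = (o/4 - ⅙)*o + 10*y = (-⅙ + o/4)*o + 10*y = o*(-⅙ + o/4) + 10*y = 10*y + o*(-⅙ + o/4))
-49 + K(11, -11)*23 = -49 + (10*(-11) - ⅙*11 + (¼)*11²)*23 = -49 + (-110 - 11/6 + (¼)*121)*23 = -49 + (-110 - 11/6 + 121/4)*23 = -49 - 979/12*23 = -49 - 22517/12 = -23105/12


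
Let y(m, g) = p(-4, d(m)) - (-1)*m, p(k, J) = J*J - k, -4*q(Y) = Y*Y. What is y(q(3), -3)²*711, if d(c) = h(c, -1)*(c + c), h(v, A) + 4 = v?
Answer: 1830286893159/4096 ≈ 4.4685e+8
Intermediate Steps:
h(v, A) = -4 + v
q(Y) = -Y²/4 (q(Y) = -Y*Y/4 = -Y²/4)
d(c) = 2*c*(-4 + c) (d(c) = (-4 + c)*(c + c) = (-4 + c)*(2*c) = 2*c*(-4 + c))
p(k, J) = J² - k
y(m, g) = 4 + m + 4*m²*(-4 + m)² (y(m, g) = ((2*m*(-4 + m))² - 1*(-4)) - (-1)*m = (4*m²*(-4 + m)² + 4) + m = (4 + 4*m²*(-4 + m)²) + m = 4 + m + 4*m²*(-4 + m)²)
y(q(3), -3)²*711 = (4 - ¼*3² + 4*(-¼*3²)²*(-4 - ¼*3²)²)²*711 = (4 - ¼*9 + 4*(-¼*9)²*(-4 - ¼*9)²)²*711 = (4 - 9/4 + 4*(-9/4)²*(-4 - 9/4)²)²*711 = (4 - 9/4 + 4*(81/16)*(-25/4)²)²*711 = (4 - 9/4 + 4*(81/16)*(625/16))²*711 = (4 - 9/4 + 50625/64)²*711 = (50737/64)²*711 = (2574243169/4096)*711 = 1830286893159/4096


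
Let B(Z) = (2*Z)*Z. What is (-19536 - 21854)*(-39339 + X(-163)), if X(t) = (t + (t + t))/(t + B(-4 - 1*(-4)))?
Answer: 1628117040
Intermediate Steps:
B(Z) = 2*Z²
X(t) = 3 (X(t) = (t + (t + t))/(t + 2*(-4 - 1*(-4))²) = (t + 2*t)/(t + 2*(-4 + 4)²) = (3*t)/(t + 2*0²) = (3*t)/(t + 2*0) = (3*t)/(t + 0) = (3*t)/t = 3)
(-19536 - 21854)*(-39339 + X(-163)) = (-19536 - 21854)*(-39339 + 3) = -41390*(-39336) = 1628117040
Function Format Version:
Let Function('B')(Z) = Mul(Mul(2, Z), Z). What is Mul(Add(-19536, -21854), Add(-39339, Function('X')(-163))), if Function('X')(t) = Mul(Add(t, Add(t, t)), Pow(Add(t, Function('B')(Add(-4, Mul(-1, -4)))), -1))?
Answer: 1628117040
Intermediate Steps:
Function('B')(Z) = Mul(2, Pow(Z, 2))
Function('X')(t) = 3 (Function('X')(t) = Mul(Add(t, Add(t, t)), Pow(Add(t, Mul(2, Pow(Add(-4, Mul(-1, -4)), 2))), -1)) = Mul(Add(t, Mul(2, t)), Pow(Add(t, Mul(2, Pow(Add(-4, 4), 2))), -1)) = Mul(Mul(3, t), Pow(Add(t, Mul(2, Pow(0, 2))), -1)) = Mul(Mul(3, t), Pow(Add(t, Mul(2, 0)), -1)) = Mul(Mul(3, t), Pow(Add(t, 0), -1)) = Mul(Mul(3, t), Pow(t, -1)) = 3)
Mul(Add(-19536, -21854), Add(-39339, Function('X')(-163))) = Mul(Add(-19536, -21854), Add(-39339, 3)) = Mul(-41390, -39336) = 1628117040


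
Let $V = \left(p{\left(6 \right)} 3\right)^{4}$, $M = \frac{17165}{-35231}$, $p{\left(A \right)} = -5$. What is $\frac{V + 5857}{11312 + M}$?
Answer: $\frac{1989917342}{398515907} \approx 4.9933$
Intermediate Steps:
$M = - \frac{17165}{35231}$ ($M = 17165 \left(- \frac{1}{35231}\right) = - \frac{17165}{35231} \approx -0.48721$)
$V = 50625$ ($V = \left(\left(-5\right) 3\right)^{4} = \left(-15\right)^{4} = 50625$)
$\frac{V + 5857}{11312 + M} = \frac{50625 + 5857}{11312 - \frac{17165}{35231}} = \frac{56482}{\frac{398515907}{35231}} = 56482 \cdot \frac{35231}{398515907} = \frac{1989917342}{398515907}$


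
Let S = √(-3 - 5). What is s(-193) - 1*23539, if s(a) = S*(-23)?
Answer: -23539 - 46*I*√2 ≈ -23539.0 - 65.054*I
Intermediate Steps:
S = 2*I*√2 (S = √(-8) = 2*I*√2 ≈ 2.8284*I)
s(a) = -46*I*√2 (s(a) = (2*I*√2)*(-23) = -46*I*√2)
s(-193) - 1*23539 = -46*I*√2 - 1*23539 = -46*I*√2 - 23539 = -23539 - 46*I*√2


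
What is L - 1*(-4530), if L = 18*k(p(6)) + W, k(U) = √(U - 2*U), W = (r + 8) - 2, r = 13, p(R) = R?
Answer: 4549 + 18*I*√6 ≈ 4549.0 + 44.091*I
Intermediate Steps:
W = 19 (W = (13 + 8) - 2 = 21 - 2 = 19)
k(U) = √(-U)
L = 19 + 18*I*√6 (L = 18*√(-1*6) + 19 = 18*√(-6) + 19 = 18*(I*√6) + 19 = 18*I*√6 + 19 = 19 + 18*I*√6 ≈ 19.0 + 44.091*I)
L - 1*(-4530) = (19 + 18*I*√6) - 1*(-4530) = (19 + 18*I*√6) + 4530 = 4549 + 18*I*√6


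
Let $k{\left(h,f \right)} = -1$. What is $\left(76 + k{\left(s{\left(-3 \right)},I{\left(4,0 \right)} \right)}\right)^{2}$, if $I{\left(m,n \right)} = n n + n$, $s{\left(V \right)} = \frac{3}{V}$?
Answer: $5625$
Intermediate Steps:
$I{\left(m,n \right)} = n + n^{2}$ ($I{\left(m,n \right)} = n^{2} + n = n + n^{2}$)
$\left(76 + k{\left(s{\left(-3 \right)},I{\left(4,0 \right)} \right)}\right)^{2} = \left(76 - 1\right)^{2} = 75^{2} = 5625$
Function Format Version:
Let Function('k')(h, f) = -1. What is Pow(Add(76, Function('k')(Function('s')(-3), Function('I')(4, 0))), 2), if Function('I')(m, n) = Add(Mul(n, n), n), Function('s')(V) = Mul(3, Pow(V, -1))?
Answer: 5625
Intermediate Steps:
Function('I')(m, n) = Add(n, Pow(n, 2)) (Function('I')(m, n) = Add(Pow(n, 2), n) = Add(n, Pow(n, 2)))
Pow(Add(76, Function('k')(Function('s')(-3), Function('I')(4, 0))), 2) = Pow(Add(76, -1), 2) = Pow(75, 2) = 5625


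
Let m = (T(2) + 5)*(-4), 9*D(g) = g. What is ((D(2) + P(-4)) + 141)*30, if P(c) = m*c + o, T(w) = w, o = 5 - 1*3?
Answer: 22970/3 ≈ 7656.7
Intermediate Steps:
D(g) = g/9
o = 2 (o = 5 - 3 = 2)
m = -28 (m = (2 + 5)*(-4) = 7*(-4) = -28)
P(c) = 2 - 28*c (P(c) = -28*c + 2 = 2 - 28*c)
((D(2) + P(-4)) + 141)*30 = (((⅑)*2 + (2 - 28*(-4))) + 141)*30 = ((2/9 + (2 + 112)) + 141)*30 = ((2/9 + 114) + 141)*30 = (1028/9 + 141)*30 = (2297/9)*30 = 22970/3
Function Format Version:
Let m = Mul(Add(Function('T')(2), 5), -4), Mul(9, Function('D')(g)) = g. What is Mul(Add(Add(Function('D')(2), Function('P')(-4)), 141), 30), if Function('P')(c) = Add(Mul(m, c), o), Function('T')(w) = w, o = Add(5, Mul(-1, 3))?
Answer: Rational(22970, 3) ≈ 7656.7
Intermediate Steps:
Function('D')(g) = Mul(Rational(1, 9), g)
o = 2 (o = Add(5, -3) = 2)
m = -28 (m = Mul(Add(2, 5), -4) = Mul(7, -4) = -28)
Function('P')(c) = Add(2, Mul(-28, c)) (Function('P')(c) = Add(Mul(-28, c), 2) = Add(2, Mul(-28, c)))
Mul(Add(Add(Function('D')(2), Function('P')(-4)), 141), 30) = Mul(Add(Add(Mul(Rational(1, 9), 2), Add(2, Mul(-28, -4))), 141), 30) = Mul(Add(Add(Rational(2, 9), Add(2, 112)), 141), 30) = Mul(Add(Add(Rational(2, 9), 114), 141), 30) = Mul(Add(Rational(1028, 9), 141), 30) = Mul(Rational(2297, 9), 30) = Rational(22970, 3)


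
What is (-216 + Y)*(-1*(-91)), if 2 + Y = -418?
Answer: -57876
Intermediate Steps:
Y = -420 (Y = -2 - 418 = -420)
(-216 + Y)*(-1*(-91)) = (-216 - 420)*(-1*(-91)) = -636*91 = -57876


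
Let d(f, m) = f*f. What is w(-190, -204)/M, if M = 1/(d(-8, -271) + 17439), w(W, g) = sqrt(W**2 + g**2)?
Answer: 35006*sqrt(19429) ≈ 4.8794e+6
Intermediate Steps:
d(f, m) = f**2
M = 1/17503 (M = 1/((-8)**2 + 17439) = 1/(64 + 17439) = 1/17503 ≈ 5.7133e-5)
w(-190, -204)/M = sqrt((-190)**2 + (-204)**2)/(1/17503) = sqrt(36100 + 41616)*17503 = sqrt(77716)*17503 = (2*sqrt(19429))*17503 = 35006*sqrt(19429)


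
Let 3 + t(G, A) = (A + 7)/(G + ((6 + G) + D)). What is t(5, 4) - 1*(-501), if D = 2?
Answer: 8975/18 ≈ 498.61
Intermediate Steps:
t(G, A) = -3 + (7 + A)/(8 + 2*G) (t(G, A) = -3 + (A + 7)/(G + ((6 + G) + 2)) = -3 + (7 + A)/(G + (8 + G)) = -3 + (7 + A)/(8 + 2*G))
t(5, 4) - 1*(-501) = (-17 + 4 - 6*5)/(2*(4 + 5)) - 1*(-501) = (1/2)*(-17 + 4 - 30)/9 + 501 = (1/2)*(1/9)*(-43) + 501 = -43/18 + 501 = 8975/18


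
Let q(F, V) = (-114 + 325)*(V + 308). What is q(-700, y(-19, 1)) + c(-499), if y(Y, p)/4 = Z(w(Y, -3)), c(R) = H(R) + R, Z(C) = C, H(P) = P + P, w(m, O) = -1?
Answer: 62647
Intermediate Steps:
H(P) = 2*P
c(R) = 3*R (c(R) = 2*R + R = 3*R)
y(Y, p) = -4 (y(Y, p) = 4*(-1) = -4)
q(F, V) = 64988 + 211*V (q(F, V) = 211*(308 + V) = 64988 + 211*V)
q(-700, y(-19, 1)) + c(-499) = (64988 + 211*(-4)) + 3*(-499) = (64988 - 844) - 1497 = 64144 - 1497 = 62647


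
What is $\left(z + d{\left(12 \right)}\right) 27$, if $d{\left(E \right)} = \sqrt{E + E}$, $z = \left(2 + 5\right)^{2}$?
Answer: $1323 + 54 \sqrt{6} \approx 1455.3$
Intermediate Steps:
$z = 49$ ($z = 7^{2} = 49$)
$d{\left(E \right)} = \sqrt{2} \sqrt{E}$ ($d{\left(E \right)} = \sqrt{2 E} = \sqrt{2} \sqrt{E}$)
$\left(z + d{\left(12 \right)}\right) 27 = \left(49 + \sqrt{2} \sqrt{12}\right) 27 = \left(49 + \sqrt{2} \cdot 2 \sqrt{3}\right) 27 = \left(49 + 2 \sqrt{6}\right) 27 = 1323 + 54 \sqrt{6}$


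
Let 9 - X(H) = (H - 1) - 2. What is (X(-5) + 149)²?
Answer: 27556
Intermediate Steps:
X(H) = 12 - H (X(H) = 9 - ((H - 1) - 2) = 9 - ((-1 + H) - 2) = 9 - (-3 + H) = 9 + (3 - H) = 12 - H)
(X(-5) + 149)² = ((12 - 1*(-5)) + 149)² = ((12 + 5) + 149)² = (17 + 149)² = 166² = 27556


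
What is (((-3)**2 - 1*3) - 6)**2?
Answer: 0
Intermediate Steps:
(((-3)**2 - 1*3) - 6)**2 = ((9 - 3) - 6)**2 = (6 - 6)**2 = 0**2 = 0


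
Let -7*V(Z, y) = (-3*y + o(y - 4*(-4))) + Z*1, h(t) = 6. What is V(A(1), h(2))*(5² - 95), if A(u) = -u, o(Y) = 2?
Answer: -170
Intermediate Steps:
V(Z, y) = -2/7 - Z/7 + 3*y/7 (V(Z, y) = -((-3*y + 2) + Z*1)/7 = -((2 - 3*y) + Z)/7 = -(2 + Z - 3*y)/7 = -2/7 - Z/7 + 3*y/7)
V(A(1), h(2))*(5² - 95) = (-2/7 - (-1)/7 + (3/7)*6)*(5² - 95) = (-2/7 - ⅐*(-1) + 18/7)*(25 - 95) = (-2/7 + ⅐ + 18/7)*(-70) = (17/7)*(-70) = -170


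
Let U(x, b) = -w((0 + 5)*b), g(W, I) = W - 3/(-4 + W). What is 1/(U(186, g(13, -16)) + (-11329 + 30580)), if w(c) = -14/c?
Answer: 95/1828866 ≈ 5.1945e-5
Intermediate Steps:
g(W, I) = W - 3/(-4 + W)
U(x, b) = 14/(5*b) (U(x, b) = -(-14)/((0 + 5)*b) = -(-14)/(5*b) = 14/(5*b))
1/(U(186, g(13, -16)) + (-11329 + 30580)) = 1/(14/(5*(((-3 + 13² - 4*13)/(-4 + 13)))) + (-11329 + 30580)) = 1/(14/(5*(((-3 + 169 - 52)/9))) + 19251) = 1/(14/(5*(((⅑)*114))) + 19251) = 1/(14/(5*(38/3)) + 19251) = 1/((14/5)*(3/38) + 19251) = 1/(21/95 + 19251) = 1/(1828866/95) = 95/1828866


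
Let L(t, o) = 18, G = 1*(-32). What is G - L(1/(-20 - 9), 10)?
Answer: -50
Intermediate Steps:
G = -32
G - L(1/(-20 - 9), 10) = -32 - 1*18 = -32 - 18 = -50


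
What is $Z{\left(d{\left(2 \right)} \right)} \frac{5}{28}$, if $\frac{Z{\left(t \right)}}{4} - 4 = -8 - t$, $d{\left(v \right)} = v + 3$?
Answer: $- \frac{45}{7} \approx -6.4286$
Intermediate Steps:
$d{\left(v \right)} = 3 + v$
$Z{\left(t \right)} = -16 - 4 t$ ($Z{\left(t \right)} = 16 + 4 \left(-8 - t\right) = 16 - \left(32 + 4 t\right) = -16 - 4 t$)
$Z{\left(d{\left(2 \right)} \right)} \frac{5}{28} = \left(-16 - 4 \left(3 + 2\right)\right) \frac{5}{28} = \left(-16 - 20\right) 5 \cdot \frac{1}{28} = \left(-16 - 20\right) \frac{5}{28} = \left(-36\right) \frac{5}{28} = - \frac{45}{7}$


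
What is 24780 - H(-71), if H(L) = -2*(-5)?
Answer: 24770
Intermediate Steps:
H(L) = 10
24780 - H(-71) = 24780 - 1*10 = 24780 - 10 = 24770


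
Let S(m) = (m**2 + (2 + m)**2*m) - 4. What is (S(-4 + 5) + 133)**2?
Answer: 19321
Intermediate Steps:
S(m) = -4 + m**2 + m*(2 + m)**2 (S(m) = (m**2 + m*(2 + m)**2) - 4 = -4 + m**2 + m*(2 + m)**2)
(S(-4 + 5) + 133)**2 = ((-4 + (-4 + 5)**2 + (-4 + 5)*(2 + (-4 + 5))**2) + 133)**2 = ((-4 + 1**2 + 1*(2 + 1)**2) + 133)**2 = ((-4 + 1 + 1*3**2) + 133)**2 = ((-4 + 1 + 1*9) + 133)**2 = ((-4 + 1 + 9) + 133)**2 = (6 + 133)**2 = 139**2 = 19321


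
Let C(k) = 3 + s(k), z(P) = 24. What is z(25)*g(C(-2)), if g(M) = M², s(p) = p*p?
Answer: 1176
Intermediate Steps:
s(p) = p²
C(k) = 3 + k²
z(25)*g(C(-2)) = 24*(3 + (-2)²)² = 24*(3 + 4)² = 24*7² = 24*49 = 1176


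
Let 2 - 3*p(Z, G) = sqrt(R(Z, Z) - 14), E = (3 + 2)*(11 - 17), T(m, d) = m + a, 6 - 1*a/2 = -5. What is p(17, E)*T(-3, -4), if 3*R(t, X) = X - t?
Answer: 38/3 - 19*I*sqrt(14)/3 ≈ 12.667 - 23.697*I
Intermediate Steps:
a = 22 (a = 12 - 2*(-5) = 12 + 10 = 22)
T(m, d) = 22 + m (T(m, d) = m + 22 = 22 + m)
E = -30 (E = 5*(-6) = -30)
R(t, X) = -t/3 + X/3 (R(t, X) = (X - t)/3 = -t/3 + X/3)
p(Z, G) = 2/3 - I*sqrt(14)/3 (p(Z, G) = 2/3 - sqrt((-Z/3 + Z/3) - 14)/3 = 2/3 - sqrt(0 - 14)/3 = 2/3 - I*sqrt(14)/3)
p(17, E)*T(-3, -4) = (2/3 - I*sqrt(14)/3)*(22 - 3) = (2/3 - I*sqrt(14)/3)*19 = 38/3 - 19*I*sqrt(14)/3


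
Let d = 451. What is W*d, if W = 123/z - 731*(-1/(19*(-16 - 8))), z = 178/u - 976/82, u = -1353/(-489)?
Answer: 602119727/1797096 ≈ 335.05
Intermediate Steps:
u = 451/163 (u = -1353*(-1/489) = 451/163 ≈ 2.7669)
z = 23646/451 (z = 178/(451/163) - 976/82 = 178*(163/451) - 976*1/82 = 29014/451 - 488/41 = 23646/451 ≈ 52.430)
W = 1335077/1797096 (W = 123/(23646/451) - 731*(-1/(19*(-16 - 8))) = 123*(451/23646) - 731/((-19*(-24))) = 18491/7882 - 731/456 = 1335077/1797096 ≈ 0.74291)
W*d = (1335077/1797096)*451 = 602119727/1797096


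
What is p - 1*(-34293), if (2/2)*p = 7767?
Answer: 42060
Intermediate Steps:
p = 7767
p - 1*(-34293) = 7767 - 1*(-34293) = 7767 + 34293 = 42060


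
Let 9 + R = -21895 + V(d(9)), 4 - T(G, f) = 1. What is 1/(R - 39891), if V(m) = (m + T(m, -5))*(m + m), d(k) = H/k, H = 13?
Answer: -81/5004355 ≈ -1.6186e-5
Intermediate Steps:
d(k) = 13/k
T(G, f) = 3 (T(G, f) = 4 - 1*1 = 4 - 1 = 3)
V(m) = 2*m*(3 + m) (V(m) = (m + 3)*(m + m) = (3 + m)*(2*m) = 2*m*(3 + m))
R = -1773184/81 (R = -9 + (-21895 + 2*(13/9)*(3 + 13/9)) = -9 + (-21895 + 2*(13/9)*(40/9)) = -9 + (-21895 + 1040/81) = -9 - 1772455/81 = -1773184/81 ≈ -21891.)
1/(R - 39891) = 1/(-1773184/81 - 39891) = 1/(-5004355/81) = -81/5004355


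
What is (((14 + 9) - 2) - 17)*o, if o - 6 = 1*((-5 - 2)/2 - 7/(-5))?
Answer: 78/5 ≈ 15.600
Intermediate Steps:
o = 39/10 (o = 6 + 1*((-5 - 2)/2 - 7/(-5)) = 6 + 1*(-7*½ - 7*(-⅕)) = 6 + 1*(-7/2 + 7/5) = 6 + 1*(-21/10) = 6 - 21/10 = 39/10 ≈ 3.9000)
(((14 + 9) - 2) - 17)*o = (((14 + 9) - 2) - 17)*(39/10) = ((23 - 2) - 17)*(39/10) = (21 - 17)*(39/10) = 4*(39/10) = 78/5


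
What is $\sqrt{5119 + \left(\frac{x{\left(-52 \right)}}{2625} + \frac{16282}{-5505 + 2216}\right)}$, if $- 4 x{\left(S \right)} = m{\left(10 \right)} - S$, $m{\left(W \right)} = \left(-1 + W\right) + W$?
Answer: $\frac{\sqrt{60991695052733445}}{3453450} \approx 71.513$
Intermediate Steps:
$m{\left(W \right)} = -1 + 2 W$
$x{\left(S \right)} = - \frac{19}{4} + \frac{S}{4}$ ($x{\left(S \right)} = - \frac{\left(-1 + 2 \cdot 10\right) - S}{4} = - \frac{\left(-1 + 20\right) - S}{4} = - \frac{19 - S}{4} = - \frac{19}{4} + \frac{S}{4}$)
$\sqrt{5119 + \left(\frac{x{\left(-52 \right)}}{2625} + \frac{16282}{-5505 + 2216}\right)} = \sqrt{5119 + \left(\frac{- \frac{19}{4} + \frac{1}{4} \left(-52\right)}{2625} + \frac{16282}{-5505 + 2216}\right)} = \sqrt{5119 + \left(\left(- \frac{19}{4} - 13\right) \frac{1}{2625} + \frac{16282}{-3289}\right)} = \sqrt{5119 + \left(\left(- \frac{71}{4}\right) \frac{1}{2625} + 16282 \left(- \frac{1}{3289}\right)\right)} = \sqrt{5119 - \frac{171194519}{34534500}} = \sqrt{\frac{176610910981}{34534500}} = \frac{\sqrt{60991695052733445}}{3453450}$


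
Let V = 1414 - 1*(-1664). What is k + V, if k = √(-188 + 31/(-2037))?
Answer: 3078 + I*√780144519/2037 ≈ 3078.0 + 13.712*I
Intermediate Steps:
V = 3078 (V = 1414 + 1664 = 3078)
k = I*√780144519/2037 (k = √(-188 + 31*(-1/2037)) = √(-188 - 31/2037) = √(-382987/2037) = I*√780144519/2037 ≈ 13.712*I)
k + V = I*√780144519/2037 + 3078 = 3078 + I*√780144519/2037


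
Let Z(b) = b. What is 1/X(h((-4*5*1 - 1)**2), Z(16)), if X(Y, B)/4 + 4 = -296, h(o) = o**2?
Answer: -1/1200 ≈ -0.00083333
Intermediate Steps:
X(Y, B) = -1200 (X(Y, B) = -16 + 4*(-296) = -16 - 1184 = -1200)
1/X(h((-4*5*1 - 1)**2), Z(16)) = 1/(-1200) = -1/1200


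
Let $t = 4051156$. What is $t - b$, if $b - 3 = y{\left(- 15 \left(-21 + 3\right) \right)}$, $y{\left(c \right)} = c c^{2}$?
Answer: $-15631847$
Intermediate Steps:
$y{\left(c \right)} = c^{3}$
$b = 19683003$ ($b = 3 + \left(- 15 \left(-21 + 3\right)\right)^{3} = 3 + \left(\left(-15\right) \left(-18\right)\right)^{3} = 3 + 270^{3} = 3 + 19683000 = 19683003$)
$t - b = 4051156 - 19683003 = -15631847$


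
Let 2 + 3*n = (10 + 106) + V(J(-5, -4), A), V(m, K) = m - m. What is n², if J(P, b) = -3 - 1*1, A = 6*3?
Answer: 1444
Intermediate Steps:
A = 18
J(P, b) = -4 (J(P, b) = -3 - 1 = -4)
V(m, K) = 0
n = 38 (n = -⅔ + ((10 + 106) + 0)/3 = -⅔ + (116 + 0)/3 = -⅔ + (⅓)*116 = -⅔ + 116/3 = 38)
n² = 38² = 1444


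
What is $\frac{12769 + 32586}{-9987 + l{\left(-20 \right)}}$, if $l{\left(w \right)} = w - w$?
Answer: $- \frac{45355}{9987} \approx -4.5414$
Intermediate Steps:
$l{\left(w \right)} = 0$
$\frac{12769 + 32586}{-9987 + l{\left(-20 \right)}} = \frac{12769 + 32586}{-9987 + 0} = \frac{45355}{-9987} = 45355 \left(- \frac{1}{9987}\right) = - \frac{45355}{9987}$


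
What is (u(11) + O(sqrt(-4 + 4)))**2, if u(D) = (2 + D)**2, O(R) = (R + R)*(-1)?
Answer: 28561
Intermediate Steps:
O(R) = -2*R (O(R) = (2*R)*(-1) = -2*R)
(u(11) + O(sqrt(-4 + 4)))**2 = ((2 + 11)**2 - 2*sqrt(-4 + 4))**2 = (13**2 - 2*sqrt(0))**2 = (169 - 2*0)**2 = (169 + 0)**2 = 169**2 = 28561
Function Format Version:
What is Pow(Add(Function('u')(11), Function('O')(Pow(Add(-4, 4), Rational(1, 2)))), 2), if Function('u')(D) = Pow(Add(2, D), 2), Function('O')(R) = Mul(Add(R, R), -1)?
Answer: 28561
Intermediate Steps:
Function('O')(R) = Mul(-2, R) (Function('O')(R) = Mul(Mul(2, R), -1) = Mul(-2, R))
Pow(Add(Function('u')(11), Function('O')(Pow(Add(-4, 4), Rational(1, 2)))), 2) = Pow(Add(Pow(Add(2, 11), 2), Mul(-2, Pow(Add(-4, 4), Rational(1, 2)))), 2) = Pow(Add(Pow(13, 2), Mul(-2, Pow(0, Rational(1, 2)))), 2) = Pow(Add(169, Mul(-2, 0)), 2) = Pow(Add(169, 0), 2) = Pow(169, 2) = 28561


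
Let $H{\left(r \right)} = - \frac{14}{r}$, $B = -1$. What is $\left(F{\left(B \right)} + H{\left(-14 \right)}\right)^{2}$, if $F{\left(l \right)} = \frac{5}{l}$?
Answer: $16$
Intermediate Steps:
$\left(F{\left(B \right)} + H{\left(-14 \right)}\right)^{2} = \left(\frac{5}{-1} - \frac{14}{-14}\right)^{2} = \left(5 \left(-1\right) - -1\right)^{2} = \left(-5 + 1\right)^{2} = \left(-4\right)^{2} = 16$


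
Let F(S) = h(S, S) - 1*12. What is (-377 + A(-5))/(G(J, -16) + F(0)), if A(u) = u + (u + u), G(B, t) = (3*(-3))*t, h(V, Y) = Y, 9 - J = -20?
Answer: -98/33 ≈ -2.9697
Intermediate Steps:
J = 29 (J = 9 - 1*(-20) = 9 + 20 = 29)
G(B, t) = -9*t
A(u) = 3*u (A(u) = u + 2*u = 3*u)
F(S) = -12 + S (F(S) = S - 1*12 = S - 12 = -12 + S)
(-377 + A(-5))/(G(J, -16) + F(0)) = (-377 + 3*(-5))/(-9*(-16) + (-12 + 0)) = (-377 - 15)/(144 - 12) = -392/132 = -392*1/132 = -98/33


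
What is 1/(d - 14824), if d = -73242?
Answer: -1/88066 ≈ -1.1355e-5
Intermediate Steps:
1/(d - 14824) = 1/(-73242 - 14824) = 1/(-88066) = -1/88066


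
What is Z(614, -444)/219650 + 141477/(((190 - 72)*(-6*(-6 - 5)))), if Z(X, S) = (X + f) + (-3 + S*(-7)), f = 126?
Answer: 1036845597/57021140 ≈ 18.184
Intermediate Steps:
Z(X, S) = 123 + X - 7*S (Z(X, S) = (X + 126) + (-3 + S*(-7)) = (126 + X) + (-3 - 7*S) = 123 + X - 7*S)
Z(614, -444)/219650 + 141477/(((190 - 72)*(-6*(-6 - 5)))) = (123 + 614 - 7*(-444))/219650 + 141477/(((190 - 72)*(-6*(-6 - 5)))) = (123 + 614 + 3108)*(1/219650) + 141477/((118*(-6*(-11)))) = 3845*(1/219650) + 141477/((118*66)) = 769/43930 + 141477/7788 = 769/43930 + 141477*(1/7788) = 769/43930 + 47159/2596 = 1036845597/57021140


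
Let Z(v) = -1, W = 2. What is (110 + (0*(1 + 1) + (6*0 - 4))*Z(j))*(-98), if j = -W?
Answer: -11172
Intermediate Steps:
j = -2 (j = -1*2 = -2)
(110 + (0*(1 + 1) + (6*0 - 4))*Z(j))*(-98) = (110 + (0*(1 + 1) + (6*0 - 4))*(-1))*(-98) = (110 + (0*2 + (0 - 4))*(-1))*(-98) = (110 + (0 - 4)*(-1))*(-98) = (110 - 4*(-1))*(-98) = (110 + 4)*(-98) = 114*(-98) = -11172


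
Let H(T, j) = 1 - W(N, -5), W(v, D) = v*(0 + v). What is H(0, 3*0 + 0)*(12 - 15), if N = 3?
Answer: 24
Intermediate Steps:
W(v, D) = v**2 (W(v, D) = v*v = v**2)
H(T, j) = -8 (H(T, j) = 1 - 1*3**2 = 1 - 1*9 = 1 - 9 = -8)
H(0, 3*0 + 0)*(12 - 15) = -8*(12 - 15) = -8*(-3) = 24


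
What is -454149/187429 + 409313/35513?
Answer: 60588932840/6656166077 ≈ 9.1027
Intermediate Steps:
-454149/187429 + 409313/35513 = 60588932840/6656166077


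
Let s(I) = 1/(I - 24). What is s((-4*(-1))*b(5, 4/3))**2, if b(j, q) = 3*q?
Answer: 1/64 ≈ 0.015625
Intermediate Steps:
s(I) = 1/(-24 + I)
s((-4*(-1))*b(5, 4/3))**2 = (1/(-24 + (-4*(-1))*(3*(4/3))))**2 = (1/(-24 + 4*(3*(4*(1/3)))))**2 = (1/(-24 + 4*(3*(4/3))))**2 = (1/(-24 + 4*4))**2 = (1/(-24 + 16))**2 = (1/(-8))**2 = (-1/8)**2 = 1/64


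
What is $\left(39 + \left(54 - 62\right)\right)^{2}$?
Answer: $961$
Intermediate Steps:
$\left(39 + \left(54 - 62\right)\right)^{2} = \left(39 - 8\right)^{2} = 31^{2} = 961$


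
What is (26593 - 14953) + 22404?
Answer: 34044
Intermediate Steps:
(26593 - 14953) + 22404 = 11640 + 22404 = 34044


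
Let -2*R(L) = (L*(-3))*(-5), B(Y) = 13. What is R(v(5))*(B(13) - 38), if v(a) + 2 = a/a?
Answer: -375/2 ≈ -187.50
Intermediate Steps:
v(a) = -1 (v(a) = -2 + a/a = -2 + 1 = -1)
R(L) = -15*L/2 (R(L) = -L*(-3)*(-5)/2 = -(-3*L)*(-5)/2 = -15*L/2)
R(v(5))*(B(13) - 38) = (-15/2*(-1))*(13 - 38) = (15/2)*(-25) = -375/2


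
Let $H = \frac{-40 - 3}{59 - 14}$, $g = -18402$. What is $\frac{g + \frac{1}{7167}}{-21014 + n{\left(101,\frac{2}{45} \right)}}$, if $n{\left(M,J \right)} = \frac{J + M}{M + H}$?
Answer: $\frac{593755872766}{678001647327} \approx 0.87574$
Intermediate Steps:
$H = - \frac{43}{45} \approx -0.95556$
$n{\left(M,J \right)} = \frac{J + M}{- \frac{43}{45} + M}$ ($n{\left(M,J \right)} = \frac{J + M}{M - \frac{43}{45}} = \frac{J + M}{- \frac{43}{45} + M}$)
$\frac{g + \frac{1}{7167}}{-21014 + n{\left(101,\frac{2}{45} \right)}} = \frac{-18402 + \frac{1}{7167}}{-21014 + \frac{45 \left(\frac{2}{45} + 101\right)}{-43 + 45 \cdot 101}} = \frac{-18402 + \frac{1}{7167}}{-21014 + \frac{45 \left(2 \cdot \frac{1}{45} + 101\right)}{-43 + 4545}} = - \frac{131887133}{7167 \left(-21014 + \frac{45 \left(\frac{2}{45} + 101\right)}{4502}\right)} = - \frac{131887133}{7167 \left(-21014 + 45 \cdot \frac{1}{4502} \cdot \frac{4547}{45}\right)} = - \frac{131887133}{7167 \left(-21014 + \frac{4547}{4502}\right)} = - \frac{131887133}{7167 \left(- \frac{94600481}{4502}\right)} = \left(- \frac{131887133}{7167}\right) \left(- \frac{4502}{94600481}\right) = \frac{593755872766}{678001647327}$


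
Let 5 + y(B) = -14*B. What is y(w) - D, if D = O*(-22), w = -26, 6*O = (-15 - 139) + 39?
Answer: -188/3 ≈ -62.667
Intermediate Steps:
O = -115/6 (O = ((-15 - 139) + 39)/6 = (-154 + 39)/6 = (1/6)*(-115) = -115/6 ≈ -19.167)
D = 1265/3 (D = -115/6*(-22) = 1265/3 ≈ 421.67)
y(B) = -5 - 14*B
y(w) - D = (-5 - 14*(-26)) - 1*1265/3 = (-5 + 364) - 1265/3 = 359 - 1265/3 = -188/3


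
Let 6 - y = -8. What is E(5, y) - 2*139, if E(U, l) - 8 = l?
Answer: -256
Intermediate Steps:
y = 14 (y = 6 - 1*(-8) = 6 + 8 = 14)
E(U, l) = 8 + l
E(5, y) - 2*139 = (8 + 14) - 2*139 = 22 - 278 = -256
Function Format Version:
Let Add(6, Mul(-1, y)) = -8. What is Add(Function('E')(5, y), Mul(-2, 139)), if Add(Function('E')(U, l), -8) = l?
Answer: -256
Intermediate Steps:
y = 14 (y = Add(6, Mul(-1, -8)) = Add(6, 8) = 14)
Function('E')(U, l) = Add(8, l)
Add(Function('E')(5, y), Mul(-2, 139)) = Add(Add(8, 14), Mul(-2, 139)) = Add(22, -278) = -256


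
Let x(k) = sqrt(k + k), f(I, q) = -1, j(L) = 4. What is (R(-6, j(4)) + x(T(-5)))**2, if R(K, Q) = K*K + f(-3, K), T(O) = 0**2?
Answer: 1225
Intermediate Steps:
T(O) = 0
x(k) = sqrt(2)*sqrt(k) (x(k) = sqrt(2*k) = sqrt(2)*sqrt(k))
R(K, Q) = -1 + K**2 (R(K, Q) = K*K - 1 = K**2 - 1 = -1 + K**2)
(R(-6, j(4)) + x(T(-5)))**2 = ((-1 + (-6)**2) + sqrt(2)*sqrt(0))**2 = ((-1 + 36) + sqrt(2)*0)**2 = (35 + 0)**2 = 35**2 = 1225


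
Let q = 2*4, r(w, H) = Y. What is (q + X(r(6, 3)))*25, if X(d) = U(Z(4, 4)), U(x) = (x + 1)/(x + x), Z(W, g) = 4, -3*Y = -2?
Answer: 1725/8 ≈ 215.63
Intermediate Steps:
Y = ⅔ (Y = -⅓*(-2) = ⅔ ≈ 0.66667)
r(w, H) = ⅔
q = 8
U(x) = (1 + x)/(2*x) (U(x) = (1 + x)/((2*x)) = (1 + x)*(1/(2*x)) = (1 + x)/(2*x))
X(d) = 5/8 (X(d) = (½)*(1 + 4)/4 = (½)*(¼)*5 = 5/8)
(q + X(r(6, 3)))*25 = (8 + 5/8)*25 = (69/8)*25 = 1725/8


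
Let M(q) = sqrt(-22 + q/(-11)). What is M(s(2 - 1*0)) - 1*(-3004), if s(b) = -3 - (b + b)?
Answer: 3004 + I*sqrt(2585)/11 ≈ 3004.0 + 4.6221*I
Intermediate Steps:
s(b) = -3 - 2*b
M(q) = sqrt(-22 - q/11) (M(q) = sqrt(-22 + q*(-1/11)) = sqrt(-22 - q/11))
M(s(2 - 1*0)) - 1*(-3004) = sqrt(-2662 - 11*(-3 - 2*(2 - 1*0)))/11 - 1*(-3004) = sqrt(-2662 - 11*(-3 - 2*(2 + 0)))/11 + 3004 = sqrt(-2662 - 11*(-3 - 2*2))/11 + 3004 = sqrt(-2662 - 11*(-3 - 4))/11 + 3004 = sqrt(-2662 - 11*(-7))/11 + 3004 = sqrt(-2662 + 77)/11 + 3004 = sqrt(-2585)/11 + 3004 = (I*sqrt(2585))/11 + 3004 = I*sqrt(2585)/11 + 3004 = 3004 + I*sqrt(2585)/11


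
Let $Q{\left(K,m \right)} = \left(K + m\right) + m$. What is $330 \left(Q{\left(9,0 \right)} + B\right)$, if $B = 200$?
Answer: $68970$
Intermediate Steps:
$Q{\left(K,m \right)} = K + 2 m$
$330 \left(Q{\left(9,0 \right)} + B\right) = 330 \left(\left(9 + 2 \cdot 0\right) + 200\right) = 330 \left(\left(9 + 0\right) + 200\right) = 330 \left(9 + 200\right) = 330 \cdot 209 = 68970$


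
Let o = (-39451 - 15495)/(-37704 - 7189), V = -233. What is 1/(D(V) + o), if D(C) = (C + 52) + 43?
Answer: -44893/6140288 ≈ -0.0073112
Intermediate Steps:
D(C) = 95 + C (D(C) = (52 + C) + 43 = 95 + C)
o = 54946/44893 (o = -54946/(-44893) = -54946*(-1/44893) = 54946/44893 ≈ 1.2239)
1/(D(V) + o) = 1/((95 - 233) + 54946/44893) = 1/(-138 + 54946/44893) = 1/(-6140288/44893) = -44893/6140288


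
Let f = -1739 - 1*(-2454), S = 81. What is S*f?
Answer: 57915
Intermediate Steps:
f = 715 (f = -1739 + 2454 = 715)
S*f = 81*715 = 57915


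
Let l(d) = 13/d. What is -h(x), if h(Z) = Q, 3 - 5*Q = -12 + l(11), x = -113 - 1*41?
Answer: -152/55 ≈ -2.7636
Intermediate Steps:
x = -154 (x = -113 - 41 = -154)
Q = 152/55 (Q = ⅗ - (-12 + 13/11)/5 = ⅗ - ⅕*(-119/11) = ⅗ + 119/55 = 152/55 ≈ 2.7636)
h(Z) = 152/55
-h(x) = -1*152/55 = -152/55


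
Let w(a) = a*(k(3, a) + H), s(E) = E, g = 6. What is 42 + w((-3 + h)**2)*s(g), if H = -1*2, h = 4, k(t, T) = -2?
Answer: 18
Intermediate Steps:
H = -2
w(a) = -4*a (w(a) = a*(-2 - 2) = a*(-4) = -4*a)
42 + w((-3 + h)**2)*s(g) = 42 - 4*(-3 + 4)**2*6 = 42 - 4*1**2*6 = 42 - 4*1*6 = 42 - 4*6 = 42 - 24 = 18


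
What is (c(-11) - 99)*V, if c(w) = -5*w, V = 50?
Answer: -2200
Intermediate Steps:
(c(-11) - 99)*V = (-5*(-11) - 99)*50 = (55 - 99)*50 = -44*50 = -2200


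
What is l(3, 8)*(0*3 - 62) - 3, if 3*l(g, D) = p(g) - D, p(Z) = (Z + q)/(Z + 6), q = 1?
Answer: 4135/27 ≈ 153.15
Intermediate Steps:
p(Z) = (1 + Z)/(6 + Z) (p(Z) = (Z + 1)/(Z + 6) = (1 + Z)/(6 + Z))
l(g, D) = -D/3 + (1 + g)/(3*(6 + g)) (l(g, D) = ((1 + g)/(6 + g) - D)/3 = (-D + (1 + g)/(6 + g))/3 = -D/3 + (1 + g)/(3*(6 + g)))
l(3, 8)*(0*3 - 62) - 3 = ((1 + 3 - 1*8*(6 + 3))/(3*(6 + 3)))*(0*3 - 62) - 3 = ((⅓)*(1 + 3 - 1*8*9)/9)*(0 - 62) - 3 = ((⅓)*(⅑)*(1 + 3 - 72))*(-62) - 3 = ((⅓)*(⅑)*(-68))*(-62) - 3 = -68/27*(-62) - 3 = 4216/27 - 3 = 4135/27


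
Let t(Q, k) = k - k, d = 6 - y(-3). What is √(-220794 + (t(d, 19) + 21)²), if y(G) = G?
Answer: 7*I*√4497 ≈ 469.42*I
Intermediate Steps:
d = 9 (d = 6 - 1*(-3) = 6 + 3 = 9)
t(Q, k) = 0
√(-220794 + (t(d, 19) + 21)²) = √(-220794 + (0 + 21)²) = √(-220794 + 21²) = √(-220794 + 441) = √(-220353) = 7*I*√4497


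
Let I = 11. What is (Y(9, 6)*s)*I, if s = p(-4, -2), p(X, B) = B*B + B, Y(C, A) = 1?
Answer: 22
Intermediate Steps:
p(X, B) = B + B² (p(X, B) = B² + B = B + B²)
s = 2 (s = -2*(1 - 2) = -2*(-1) = 2)
(Y(9, 6)*s)*I = (1*2)*11 = 2*11 = 22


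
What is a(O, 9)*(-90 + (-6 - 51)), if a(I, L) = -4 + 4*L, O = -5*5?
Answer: -4704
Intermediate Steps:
O = -25
a(O, 9)*(-90 + (-6 - 51)) = (-4 + 4*9)*(-90 + (-6 - 51)) = (-4 + 36)*(-90 - 57) = 32*(-147) = -4704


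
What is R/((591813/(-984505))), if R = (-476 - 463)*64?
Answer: 19721604160/197271 ≈ 99972.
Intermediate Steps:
R = -60096 (R = -939*64 = -60096)
R/((591813/(-984505))) = -60096/(591813/(-984505)) = -60096/(591813*(-1/984505)) = -60096/(-591813/984505) = -60096*(-984505/591813) = 19721604160/197271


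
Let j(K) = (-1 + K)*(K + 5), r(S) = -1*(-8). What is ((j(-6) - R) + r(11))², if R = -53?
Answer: 4624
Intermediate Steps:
r(S) = 8
j(K) = (-1 + K)*(5 + K)
((j(-6) - R) + r(11))² = (((-5 + (-6)² + 4*(-6)) - 1*(-53)) + 8)² = (((-5 + 36 - 24) + 53) + 8)² = ((7 + 53) + 8)² = (60 + 8)² = 68² = 4624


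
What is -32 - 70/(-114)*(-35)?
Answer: -3049/57 ≈ -53.491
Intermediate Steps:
-32 - 70/(-114)*(-35) = -32 - 70*(-1/114)*(-35) = -32 + (35/57)*(-35) = -32 - 1225/57 = -3049/57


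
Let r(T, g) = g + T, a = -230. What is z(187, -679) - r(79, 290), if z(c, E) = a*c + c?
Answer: -43192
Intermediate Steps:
r(T, g) = T + g
z(c, E) = -229*c (z(c, E) = -230*c + c = -229*c)
z(187, -679) - r(79, 290) = -229*187 - (79 + 290) = -42823 - 1*369 = -42823 - 369 = -43192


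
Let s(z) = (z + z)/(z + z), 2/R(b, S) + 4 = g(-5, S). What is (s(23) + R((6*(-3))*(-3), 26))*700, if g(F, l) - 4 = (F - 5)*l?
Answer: 9030/13 ≈ 694.62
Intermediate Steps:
g(F, l) = 4 + l*(-5 + F) (g(F, l) = 4 + (F - 5)*l = 4 + (-5 + F)*l = 4 + l*(-5 + F))
R(b, S) = -1/(5*S) (R(b, S) = 2/(-4 + (4 - 5*S - 5*S)) = 2/(-4 + (4 - 10*S)) = 2/((-10*S)) = 2*(-1/(10*S)) = -1/(5*S))
s(z) = 1 (s(z) = (2*z)/((2*z)) = (2*z)*(1/(2*z)) = 1)
(s(23) + R((6*(-3))*(-3), 26))*700 = (1 - ⅕/26)*700 = (1 - ⅕*1/26)*700 = (1 - 1/130)*700 = (129/130)*700 = 9030/13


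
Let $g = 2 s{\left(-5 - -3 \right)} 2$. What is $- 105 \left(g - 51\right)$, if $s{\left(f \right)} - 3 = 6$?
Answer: $1575$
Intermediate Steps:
$s{\left(f \right)} = 9$ ($s{\left(f \right)} = 3 + 6 = 9$)
$g = 36$ ($g = 2 \cdot 9 \cdot 2 = 18 \cdot 2 = 36$)
$- 105 \left(g - 51\right) = - 105 \left(36 - 51\right) = \left(-105\right) \left(-15\right) = 1575$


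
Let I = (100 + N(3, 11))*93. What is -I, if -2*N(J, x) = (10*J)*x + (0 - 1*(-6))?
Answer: 6324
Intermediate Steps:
N(J, x) = -3 - 5*J*x (N(J, x) = -((10*J)*x + (0 - 1*(-6)))/2 = -(10*J*x + (0 + 6))/2 = -(10*J*x + 6)/2 = -(6 + 10*J*x)/2 = -3 - 5*J*x)
I = -6324 (I = (100 + (-3 - 5*3*11))*93 = (100 + (-3 - 165))*93 = (100 - 168)*93 = -68*93 = -6324)
-I = -1*(-6324) = 6324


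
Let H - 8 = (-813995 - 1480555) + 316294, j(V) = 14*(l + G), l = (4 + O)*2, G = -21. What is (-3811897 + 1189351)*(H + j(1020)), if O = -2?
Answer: 5188670545356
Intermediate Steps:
l = 4 (l = (4 - 2)*2 = 2*2 = 4)
j(V) = -238 (j(V) = 14*(4 - 21) = 14*(-17) = -238)
H = -1978248 (H = 8 + ((-813995 - 1480555) + 316294) = 8 + (-2294550 + 316294) = 8 - 1978256 = -1978248)
(-3811897 + 1189351)*(H + j(1020)) = (-3811897 + 1189351)*(-1978248 - 238) = -2622546*(-1978486) = 5188670545356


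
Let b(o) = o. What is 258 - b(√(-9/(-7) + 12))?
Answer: 258 - √651/7 ≈ 254.35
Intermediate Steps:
258 - b(√(-9/(-7) + 12)) = 258 - √(-9/(-7) + 12) = 258 - √(-9*(-⅐) + 12) = 258 - √(9/7 + 12) = 258 - √(93/7) = 258 - √651/7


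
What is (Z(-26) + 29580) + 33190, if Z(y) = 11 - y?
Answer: 62807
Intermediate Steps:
(Z(-26) + 29580) + 33190 = ((11 - 1*(-26)) + 29580) + 33190 = ((11 + 26) + 29580) + 33190 = (37 + 29580) + 33190 = 29617 + 33190 = 62807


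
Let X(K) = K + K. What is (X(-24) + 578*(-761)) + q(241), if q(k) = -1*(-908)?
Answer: -438998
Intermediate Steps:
X(K) = 2*K
q(k) = 908
(X(-24) + 578*(-761)) + q(241) = (2*(-24) + 578*(-761)) + 908 = (-48 - 439858) + 908 = -439906 + 908 = -438998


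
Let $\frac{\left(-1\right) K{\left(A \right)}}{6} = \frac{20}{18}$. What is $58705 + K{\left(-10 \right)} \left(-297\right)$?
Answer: $60685$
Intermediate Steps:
$K{\left(A \right)} = - \frac{20}{3}$ ($K{\left(A \right)} = - 6 \cdot \frac{20}{18} = - 6 \cdot 20 \cdot \frac{1}{18} = \left(-6\right) \frac{10}{9} = - \frac{20}{3}$)
$58705 + K{\left(-10 \right)} \left(-297\right) = 58705 - -1980 = 58705 + 1980 = 60685$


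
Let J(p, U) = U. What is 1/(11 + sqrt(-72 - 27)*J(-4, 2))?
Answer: 1/47 - 6*I*sqrt(11)/517 ≈ 0.021277 - 0.038491*I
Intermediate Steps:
1/(11 + sqrt(-72 - 27)*J(-4, 2)) = 1/(11 + sqrt(-72 - 27)*2) = 1/(11 + sqrt(-99)*2) = 1/(11 + (3*I*sqrt(11))*2) = 1/(11 + 6*I*sqrt(11))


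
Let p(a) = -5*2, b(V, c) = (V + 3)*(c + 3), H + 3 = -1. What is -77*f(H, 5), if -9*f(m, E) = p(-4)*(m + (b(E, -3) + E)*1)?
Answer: -770/9 ≈ -85.556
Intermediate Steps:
H = -4 (H = -3 - 1 = -4)
b(V, c) = (3 + V)*(3 + c)
p(a) = -10
f(m, E) = 10*E/9 + 10*m/9 (f(m, E) = -(-10)*(m + ((9 + 3*E + 3*(-3) + E*(-3)) + E)*1)/9 = -(-10)*(m + ((9 + 3*E - 9 - 3*E) + E)*1)/9 = -(-10)*(m + (0 + E)*1)/9 = -(-10)*(m + E*1)/9 = -(-10)*(m + E)/9 = -(-10)*(E + m)/9 = -(-10*E - 10*m)/9 = 10*E/9 + 10*m/9)
-77*f(H, 5) = -77*((10/9)*5 + (10/9)*(-4)) = -77*(50/9 - 40/9) = -77*10/9 = -770/9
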